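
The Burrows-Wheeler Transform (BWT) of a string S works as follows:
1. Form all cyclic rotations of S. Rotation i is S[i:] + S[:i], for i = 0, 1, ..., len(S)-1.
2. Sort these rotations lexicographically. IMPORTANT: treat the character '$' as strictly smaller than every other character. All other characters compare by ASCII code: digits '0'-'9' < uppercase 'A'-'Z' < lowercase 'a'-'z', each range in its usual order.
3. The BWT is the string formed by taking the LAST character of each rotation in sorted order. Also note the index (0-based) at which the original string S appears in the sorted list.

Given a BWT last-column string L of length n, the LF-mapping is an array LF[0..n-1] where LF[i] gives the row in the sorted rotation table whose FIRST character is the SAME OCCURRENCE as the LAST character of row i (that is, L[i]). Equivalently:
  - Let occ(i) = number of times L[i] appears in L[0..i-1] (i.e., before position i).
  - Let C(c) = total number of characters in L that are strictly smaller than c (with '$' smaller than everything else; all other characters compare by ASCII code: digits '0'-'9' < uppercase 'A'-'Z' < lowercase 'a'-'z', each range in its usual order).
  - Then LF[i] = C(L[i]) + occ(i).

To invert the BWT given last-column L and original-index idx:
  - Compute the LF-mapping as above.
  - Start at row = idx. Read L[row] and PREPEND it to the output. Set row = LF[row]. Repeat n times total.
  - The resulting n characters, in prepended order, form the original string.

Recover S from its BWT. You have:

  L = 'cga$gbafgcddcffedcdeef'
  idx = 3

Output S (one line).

Answer: bcddfgddfegaacefcfegc$

Derivation:
LF mapping: 4 19 1 0 20 3 2 15 21 5 8 9 6 16 17 12 10 7 11 13 14 18
Walk LF starting at row 3, prepending L[row]:
  step 1: row=3, L[3]='$', prepend. Next row=LF[3]=0
  step 2: row=0, L[0]='c', prepend. Next row=LF[0]=4
  step 3: row=4, L[4]='g', prepend. Next row=LF[4]=20
  step 4: row=20, L[20]='e', prepend. Next row=LF[20]=14
  step 5: row=14, L[14]='f', prepend. Next row=LF[14]=17
  step 6: row=17, L[17]='c', prepend. Next row=LF[17]=7
  step 7: row=7, L[7]='f', prepend. Next row=LF[7]=15
  step 8: row=15, L[15]='e', prepend. Next row=LF[15]=12
  step 9: row=12, L[12]='c', prepend. Next row=LF[12]=6
  step 10: row=6, L[6]='a', prepend. Next row=LF[6]=2
  step 11: row=2, L[2]='a', prepend. Next row=LF[2]=1
  step 12: row=1, L[1]='g', prepend. Next row=LF[1]=19
  step 13: row=19, L[19]='e', prepend. Next row=LF[19]=13
  step 14: row=13, L[13]='f', prepend. Next row=LF[13]=16
  step 15: row=16, L[16]='d', prepend. Next row=LF[16]=10
  step 16: row=10, L[10]='d', prepend. Next row=LF[10]=8
  step 17: row=8, L[8]='g', prepend. Next row=LF[8]=21
  step 18: row=21, L[21]='f', prepend. Next row=LF[21]=18
  step 19: row=18, L[18]='d', prepend. Next row=LF[18]=11
  step 20: row=11, L[11]='d', prepend. Next row=LF[11]=9
  step 21: row=9, L[9]='c', prepend. Next row=LF[9]=5
  step 22: row=5, L[5]='b', prepend. Next row=LF[5]=3
Reversed output: bcddfgddfegaacefcfegc$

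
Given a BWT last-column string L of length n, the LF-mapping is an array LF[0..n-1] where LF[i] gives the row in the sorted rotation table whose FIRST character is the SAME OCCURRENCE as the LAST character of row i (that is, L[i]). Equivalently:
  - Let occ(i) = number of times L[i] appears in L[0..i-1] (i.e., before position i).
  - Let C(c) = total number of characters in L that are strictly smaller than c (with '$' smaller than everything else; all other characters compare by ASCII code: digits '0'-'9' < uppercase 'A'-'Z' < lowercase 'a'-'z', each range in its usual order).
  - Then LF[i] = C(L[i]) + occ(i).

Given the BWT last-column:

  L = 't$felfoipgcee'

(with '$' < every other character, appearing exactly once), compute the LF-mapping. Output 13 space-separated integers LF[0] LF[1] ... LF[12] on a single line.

Char counts: '$':1, 'c':1, 'e':3, 'f':2, 'g':1, 'i':1, 'l':1, 'o':1, 'p':1, 't':1
C (first-col start): C('$')=0, C('c')=1, C('e')=2, C('f')=5, C('g')=7, C('i')=8, C('l')=9, C('o')=10, C('p')=11, C('t')=12
L[0]='t': occ=0, LF[0]=C('t')+0=12+0=12
L[1]='$': occ=0, LF[1]=C('$')+0=0+0=0
L[2]='f': occ=0, LF[2]=C('f')+0=5+0=5
L[3]='e': occ=0, LF[3]=C('e')+0=2+0=2
L[4]='l': occ=0, LF[4]=C('l')+0=9+0=9
L[5]='f': occ=1, LF[5]=C('f')+1=5+1=6
L[6]='o': occ=0, LF[6]=C('o')+0=10+0=10
L[7]='i': occ=0, LF[7]=C('i')+0=8+0=8
L[8]='p': occ=0, LF[8]=C('p')+0=11+0=11
L[9]='g': occ=0, LF[9]=C('g')+0=7+0=7
L[10]='c': occ=0, LF[10]=C('c')+0=1+0=1
L[11]='e': occ=1, LF[11]=C('e')+1=2+1=3
L[12]='e': occ=2, LF[12]=C('e')+2=2+2=4

Answer: 12 0 5 2 9 6 10 8 11 7 1 3 4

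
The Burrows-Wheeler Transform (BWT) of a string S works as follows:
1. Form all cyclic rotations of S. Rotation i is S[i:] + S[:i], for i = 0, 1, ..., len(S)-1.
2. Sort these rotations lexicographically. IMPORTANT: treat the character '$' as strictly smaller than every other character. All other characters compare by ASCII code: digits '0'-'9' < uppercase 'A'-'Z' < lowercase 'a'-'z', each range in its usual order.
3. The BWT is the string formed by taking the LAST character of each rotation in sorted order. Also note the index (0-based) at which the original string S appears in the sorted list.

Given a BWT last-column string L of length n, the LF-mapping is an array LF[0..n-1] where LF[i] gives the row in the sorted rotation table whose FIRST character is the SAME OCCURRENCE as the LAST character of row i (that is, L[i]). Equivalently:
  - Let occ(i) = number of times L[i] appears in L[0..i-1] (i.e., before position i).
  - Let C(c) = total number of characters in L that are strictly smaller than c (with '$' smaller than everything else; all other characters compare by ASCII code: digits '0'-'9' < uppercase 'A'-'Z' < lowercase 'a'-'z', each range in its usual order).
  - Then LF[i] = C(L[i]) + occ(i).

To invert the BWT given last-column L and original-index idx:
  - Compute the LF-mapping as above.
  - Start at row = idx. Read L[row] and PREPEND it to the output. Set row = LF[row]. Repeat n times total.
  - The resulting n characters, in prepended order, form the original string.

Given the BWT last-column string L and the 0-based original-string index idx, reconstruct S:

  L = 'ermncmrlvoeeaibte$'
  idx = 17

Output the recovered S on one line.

LF mapping: 4 14 10 12 3 11 15 9 17 13 5 6 1 8 2 16 7 0
Walk LF starting at row 17, prepending L[row]:
  step 1: row=17, L[17]='$', prepend. Next row=LF[17]=0
  step 2: row=0, L[0]='e', prepend. Next row=LF[0]=4
  step 3: row=4, L[4]='c', prepend. Next row=LF[4]=3
  step 4: row=3, L[3]='n', prepend. Next row=LF[3]=12
  step 5: row=12, L[12]='a', prepend. Next row=LF[12]=1
  step 6: row=1, L[1]='r', prepend. Next row=LF[1]=14
  step 7: row=14, L[14]='b', prepend. Next row=LF[14]=2
  step 8: row=2, L[2]='m', prepend. Next row=LF[2]=10
  step 9: row=10, L[10]='e', prepend. Next row=LF[10]=5
  step 10: row=5, L[5]='m', prepend. Next row=LF[5]=11
  step 11: row=11, L[11]='e', prepend. Next row=LF[11]=6
  step 12: row=6, L[6]='r', prepend. Next row=LF[6]=15
  step 13: row=15, L[15]='t', prepend. Next row=LF[15]=16
  step 14: row=16, L[16]='e', prepend. Next row=LF[16]=7
  step 15: row=7, L[7]='l', prepend. Next row=LF[7]=9
  step 16: row=9, L[9]='o', prepend. Next row=LF[9]=13
  step 17: row=13, L[13]='i', prepend. Next row=LF[13]=8
  step 18: row=8, L[8]='v', prepend. Next row=LF[8]=17
Reversed output: violetremembrance$

Answer: violetremembrance$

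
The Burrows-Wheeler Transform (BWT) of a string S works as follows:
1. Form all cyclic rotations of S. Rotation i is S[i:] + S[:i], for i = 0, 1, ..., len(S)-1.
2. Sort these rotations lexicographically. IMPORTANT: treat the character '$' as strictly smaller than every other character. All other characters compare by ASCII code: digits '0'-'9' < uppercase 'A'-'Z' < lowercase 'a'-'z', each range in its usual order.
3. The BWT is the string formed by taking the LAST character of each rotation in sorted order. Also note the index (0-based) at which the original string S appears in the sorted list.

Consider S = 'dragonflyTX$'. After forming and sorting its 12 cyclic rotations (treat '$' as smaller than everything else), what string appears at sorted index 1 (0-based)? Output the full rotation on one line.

All 12 rotations (rotation i = S[i:]+S[:i]):
  rot[0] = dragonflyTX$
  rot[1] = ragonflyTX$d
  rot[2] = agonflyTX$dr
  rot[3] = gonflyTX$dra
  rot[4] = onflyTX$drag
  rot[5] = nflyTX$drago
  rot[6] = flyTX$dragon
  rot[7] = lyTX$dragonf
  rot[8] = yTX$dragonfl
  rot[9] = TX$dragonfly
  rot[10] = X$dragonflyT
  rot[11] = $dragonflyTX
Sorted (with $ < everything):
  sorted[0] = $dragonflyTX
  sorted[1] = TX$dragonfly
  sorted[2] = X$dragonflyT
  sorted[3] = agonflyTX$dr
  sorted[4] = dragonflyTX$
  sorted[5] = flyTX$dragon
  sorted[6] = gonflyTX$dra
  sorted[7] = lyTX$dragonf
  sorted[8] = nflyTX$drago
  sorted[9] = onflyTX$drag
  sorted[10] = ragonflyTX$d
  sorted[11] = yTX$dragonfl
sorted[1] = TX$dragonfly

Answer: TX$dragonfly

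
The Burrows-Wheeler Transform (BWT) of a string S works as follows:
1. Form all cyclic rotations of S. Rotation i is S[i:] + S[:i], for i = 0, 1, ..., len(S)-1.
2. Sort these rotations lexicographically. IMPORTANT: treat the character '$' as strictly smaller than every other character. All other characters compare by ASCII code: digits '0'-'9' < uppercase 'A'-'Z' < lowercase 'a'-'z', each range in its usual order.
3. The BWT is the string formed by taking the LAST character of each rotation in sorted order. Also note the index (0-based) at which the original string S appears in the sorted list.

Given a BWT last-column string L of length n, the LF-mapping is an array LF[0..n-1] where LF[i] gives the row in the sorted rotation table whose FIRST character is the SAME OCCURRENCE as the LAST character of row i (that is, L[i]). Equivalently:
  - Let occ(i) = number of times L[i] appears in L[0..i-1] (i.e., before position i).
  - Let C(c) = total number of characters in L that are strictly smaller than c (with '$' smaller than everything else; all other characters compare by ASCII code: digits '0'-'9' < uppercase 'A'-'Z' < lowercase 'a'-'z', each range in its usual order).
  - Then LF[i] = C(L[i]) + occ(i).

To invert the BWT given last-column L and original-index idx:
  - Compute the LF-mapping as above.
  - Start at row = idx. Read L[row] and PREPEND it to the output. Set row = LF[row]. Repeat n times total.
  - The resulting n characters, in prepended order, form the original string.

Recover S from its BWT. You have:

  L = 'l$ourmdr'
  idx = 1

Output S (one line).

Answer: drumrol$

Derivation:
LF mapping: 2 0 4 7 5 3 1 6
Walk LF starting at row 1, prepending L[row]:
  step 1: row=1, L[1]='$', prepend. Next row=LF[1]=0
  step 2: row=0, L[0]='l', prepend. Next row=LF[0]=2
  step 3: row=2, L[2]='o', prepend. Next row=LF[2]=4
  step 4: row=4, L[4]='r', prepend. Next row=LF[4]=5
  step 5: row=5, L[5]='m', prepend. Next row=LF[5]=3
  step 6: row=3, L[3]='u', prepend. Next row=LF[3]=7
  step 7: row=7, L[7]='r', prepend. Next row=LF[7]=6
  step 8: row=6, L[6]='d', prepend. Next row=LF[6]=1
Reversed output: drumrol$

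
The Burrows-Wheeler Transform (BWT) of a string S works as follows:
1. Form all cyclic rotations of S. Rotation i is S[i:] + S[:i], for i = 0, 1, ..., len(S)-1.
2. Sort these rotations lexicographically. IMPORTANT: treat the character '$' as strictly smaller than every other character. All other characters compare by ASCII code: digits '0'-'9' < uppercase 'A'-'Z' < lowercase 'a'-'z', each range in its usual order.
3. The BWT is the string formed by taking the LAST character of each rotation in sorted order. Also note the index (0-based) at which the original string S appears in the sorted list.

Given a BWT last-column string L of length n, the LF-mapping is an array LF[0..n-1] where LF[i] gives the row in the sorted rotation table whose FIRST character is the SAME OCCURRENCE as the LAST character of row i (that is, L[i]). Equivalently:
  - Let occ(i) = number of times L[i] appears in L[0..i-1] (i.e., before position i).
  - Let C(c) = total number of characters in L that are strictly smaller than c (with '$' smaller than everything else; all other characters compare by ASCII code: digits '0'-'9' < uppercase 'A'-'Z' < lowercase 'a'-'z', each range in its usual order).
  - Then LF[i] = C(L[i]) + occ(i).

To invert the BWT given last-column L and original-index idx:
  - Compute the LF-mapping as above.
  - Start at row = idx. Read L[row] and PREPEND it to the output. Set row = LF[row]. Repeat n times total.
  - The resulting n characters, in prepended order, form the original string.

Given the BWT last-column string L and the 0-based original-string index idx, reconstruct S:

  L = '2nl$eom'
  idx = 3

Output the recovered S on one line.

LF mapping: 1 5 3 0 2 6 4
Walk LF starting at row 3, prepending L[row]:
  step 1: row=3, L[3]='$', prepend. Next row=LF[3]=0
  step 2: row=0, L[0]='2', prepend. Next row=LF[0]=1
  step 3: row=1, L[1]='n', prepend. Next row=LF[1]=5
  step 4: row=5, L[5]='o', prepend. Next row=LF[5]=6
  step 5: row=6, L[6]='m', prepend. Next row=LF[6]=4
  step 6: row=4, L[4]='e', prepend. Next row=LF[4]=2
  step 7: row=2, L[2]='l', prepend. Next row=LF[2]=3
Reversed output: lemon2$

Answer: lemon2$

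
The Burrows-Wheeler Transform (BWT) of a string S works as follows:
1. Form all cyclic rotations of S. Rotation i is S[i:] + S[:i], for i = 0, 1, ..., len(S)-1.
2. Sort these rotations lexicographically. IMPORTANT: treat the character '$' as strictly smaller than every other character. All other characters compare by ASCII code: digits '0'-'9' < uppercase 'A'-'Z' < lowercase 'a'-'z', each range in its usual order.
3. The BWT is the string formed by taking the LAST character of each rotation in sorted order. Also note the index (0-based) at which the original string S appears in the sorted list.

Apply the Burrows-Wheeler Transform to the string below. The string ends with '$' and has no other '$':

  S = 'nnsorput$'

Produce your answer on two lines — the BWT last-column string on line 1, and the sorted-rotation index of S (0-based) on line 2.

All 9 rotations (rotation i = S[i:]+S[:i]):
  rot[0] = nnsorput$
  rot[1] = nsorput$n
  rot[2] = sorput$nn
  rot[3] = orput$nns
  rot[4] = rput$nnso
  rot[5] = put$nnsor
  rot[6] = ut$nnsorp
  rot[7] = t$nnsorpu
  rot[8] = $nnsorput
Sorted (with $ < everything):
  sorted[0] = $nnsorput  (last char: 't')
  sorted[1] = nnsorput$  (last char: '$')
  sorted[2] = nsorput$n  (last char: 'n')
  sorted[3] = orput$nns  (last char: 's')
  sorted[4] = put$nnsor  (last char: 'r')
  sorted[5] = rput$nnso  (last char: 'o')
  sorted[6] = sorput$nn  (last char: 'n')
  sorted[7] = t$nnsorpu  (last char: 'u')
  sorted[8] = ut$nnsorp  (last char: 'p')
Last column: t$nsronup
Original string S is at sorted index 1

Answer: t$nsronup
1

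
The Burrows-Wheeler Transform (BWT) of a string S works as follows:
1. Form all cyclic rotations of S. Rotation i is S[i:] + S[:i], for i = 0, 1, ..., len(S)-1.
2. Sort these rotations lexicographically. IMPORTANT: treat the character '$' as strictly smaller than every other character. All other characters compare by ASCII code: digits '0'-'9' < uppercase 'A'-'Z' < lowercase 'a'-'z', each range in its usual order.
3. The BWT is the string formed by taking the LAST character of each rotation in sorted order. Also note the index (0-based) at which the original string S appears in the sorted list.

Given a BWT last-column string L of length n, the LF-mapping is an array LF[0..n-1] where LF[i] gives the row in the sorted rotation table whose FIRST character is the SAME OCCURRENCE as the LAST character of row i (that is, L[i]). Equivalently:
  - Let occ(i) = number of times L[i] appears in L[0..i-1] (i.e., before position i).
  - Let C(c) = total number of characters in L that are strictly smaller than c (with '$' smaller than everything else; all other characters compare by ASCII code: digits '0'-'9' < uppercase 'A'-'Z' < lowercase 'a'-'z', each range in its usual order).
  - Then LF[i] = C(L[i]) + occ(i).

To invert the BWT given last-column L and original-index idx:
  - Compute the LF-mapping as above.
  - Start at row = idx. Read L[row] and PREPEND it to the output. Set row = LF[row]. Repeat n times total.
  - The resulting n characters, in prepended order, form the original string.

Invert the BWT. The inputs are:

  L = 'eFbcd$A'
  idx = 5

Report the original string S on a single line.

Answer: dcbFAe$

Derivation:
LF mapping: 6 2 3 4 5 0 1
Walk LF starting at row 5, prepending L[row]:
  step 1: row=5, L[5]='$', prepend. Next row=LF[5]=0
  step 2: row=0, L[0]='e', prepend. Next row=LF[0]=6
  step 3: row=6, L[6]='A', prepend. Next row=LF[6]=1
  step 4: row=1, L[1]='F', prepend. Next row=LF[1]=2
  step 5: row=2, L[2]='b', prepend. Next row=LF[2]=3
  step 6: row=3, L[3]='c', prepend. Next row=LF[3]=4
  step 7: row=4, L[4]='d', prepend. Next row=LF[4]=5
Reversed output: dcbFAe$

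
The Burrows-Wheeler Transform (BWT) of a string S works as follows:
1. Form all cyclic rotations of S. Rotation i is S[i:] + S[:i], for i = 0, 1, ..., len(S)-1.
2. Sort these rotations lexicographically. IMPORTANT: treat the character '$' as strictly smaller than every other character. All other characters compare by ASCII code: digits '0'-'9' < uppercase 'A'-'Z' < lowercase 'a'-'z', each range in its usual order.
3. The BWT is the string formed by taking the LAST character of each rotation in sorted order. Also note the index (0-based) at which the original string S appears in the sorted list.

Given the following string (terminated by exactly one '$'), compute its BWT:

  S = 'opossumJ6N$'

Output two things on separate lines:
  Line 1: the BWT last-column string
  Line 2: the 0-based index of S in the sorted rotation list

All 11 rotations (rotation i = S[i:]+S[:i]):
  rot[0] = opossumJ6N$
  rot[1] = possumJ6N$o
  rot[2] = ossumJ6N$op
  rot[3] = ssumJ6N$opo
  rot[4] = sumJ6N$opos
  rot[5] = umJ6N$oposs
  rot[6] = mJ6N$opossu
  rot[7] = J6N$opossum
  rot[8] = 6N$opossumJ
  rot[9] = N$opossumJ6
  rot[10] = $opossumJ6N
Sorted (with $ < everything):
  sorted[0] = $opossumJ6N  (last char: 'N')
  sorted[1] = 6N$opossumJ  (last char: 'J')
  sorted[2] = J6N$opossum  (last char: 'm')
  sorted[3] = N$opossumJ6  (last char: '6')
  sorted[4] = mJ6N$opossu  (last char: 'u')
  sorted[5] = opossumJ6N$  (last char: '$')
  sorted[6] = ossumJ6N$op  (last char: 'p')
  sorted[7] = possumJ6N$o  (last char: 'o')
  sorted[8] = ssumJ6N$opo  (last char: 'o')
  sorted[9] = sumJ6N$opos  (last char: 's')
  sorted[10] = umJ6N$oposs  (last char: 's')
Last column: NJm6u$pooss
Original string S is at sorted index 5

Answer: NJm6u$pooss
5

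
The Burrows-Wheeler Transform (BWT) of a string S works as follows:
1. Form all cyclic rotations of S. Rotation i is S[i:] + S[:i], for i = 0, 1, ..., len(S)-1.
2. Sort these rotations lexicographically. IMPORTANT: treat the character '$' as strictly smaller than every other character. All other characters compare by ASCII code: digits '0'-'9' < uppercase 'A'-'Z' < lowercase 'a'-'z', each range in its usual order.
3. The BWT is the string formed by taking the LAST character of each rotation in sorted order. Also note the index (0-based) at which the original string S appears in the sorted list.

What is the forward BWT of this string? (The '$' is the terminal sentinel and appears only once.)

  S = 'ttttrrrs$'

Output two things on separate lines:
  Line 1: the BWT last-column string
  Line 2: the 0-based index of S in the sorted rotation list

Answer: strrrttt$
8

Derivation:
All 9 rotations (rotation i = S[i:]+S[:i]):
  rot[0] = ttttrrrs$
  rot[1] = tttrrrs$t
  rot[2] = ttrrrs$tt
  rot[3] = trrrs$ttt
  rot[4] = rrrs$tttt
  rot[5] = rrs$ttttr
  rot[6] = rs$ttttrr
  rot[7] = s$ttttrrr
  rot[8] = $ttttrrrs
Sorted (with $ < everything):
  sorted[0] = $ttttrrrs  (last char: 's')
  sorted[1] = rrrs$tttt  (last char: 't')
  sorted[2] = rrs$ttttr  (last char: 'r')
  sorted[3] = rs$ttttrr  (last char: 'r')
  sorted[4] = s$ttttrrr  (last char: 'r')
  sorted[5] = trrrs$ttt  (last char: 't')
  sorted[6] = ttrrrs$tt  (last char: 't')
  sorted[7] = tttrrrs$t  (last char: 't')
  sorted[8] = ttttrrrs$  (last char: '$')
Last column: strrrttt$
Original string S is at sorted index 8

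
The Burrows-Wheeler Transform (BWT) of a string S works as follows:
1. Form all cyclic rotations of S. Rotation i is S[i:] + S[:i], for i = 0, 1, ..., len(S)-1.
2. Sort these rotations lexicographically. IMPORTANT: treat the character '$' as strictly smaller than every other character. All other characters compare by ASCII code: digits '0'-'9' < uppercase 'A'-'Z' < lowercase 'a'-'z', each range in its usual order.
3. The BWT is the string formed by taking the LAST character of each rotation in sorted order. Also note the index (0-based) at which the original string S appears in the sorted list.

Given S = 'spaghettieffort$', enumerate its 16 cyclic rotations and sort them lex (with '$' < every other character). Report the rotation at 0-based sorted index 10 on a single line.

Answer: paghettieffort$s

Derivation:
All 16 rotations (rotation i = S[i:]+S[:i]):
  rot[0] = spaghettieffort$
  rot[1] = paghettieffort$s
  rot[2] = aghettieffort$sp
  rot[3] = ghettieffort$spa
  rot[4] = hettieffort$spag
  rot[5] = ettieffort$spagh
  rot[6] = ttieffort$spaghe
  rot[7] = tieffort$spaghet
  rot[8] = ieffort$spaghett
  rot[9] = effort$spaghetti
  rot[10] = ffort$spaghettie
  rot[11] = fort$spaghettief
  rot[12] = ort$spaghettieff
  rot[13] = rt$spaghettieffo
  rot[14] = t$spaghettieffor
  rot[15] = $spaghettieffort
Sorted (with $ < everything):
  sorted[0] = $spaghettieffort
  sorted[1] = aghettieffort$sp
  sorted[2] = effort$spaghetti
  sorted[3] = ettieffort$spagh
  sorted[4] = ffort$spaghettie
  sorted[5] = fort$spaghettief
  sorted[6] = ghettieffort$spa
  sorted[7] = hettieffort$spag
  sorted[8] = ieffort$spaghett
  sorted[9] = ort$spaghettieff
  sorted[10] = paghettieffort$s
  sorted[11] = rt$spaghettieffo
  sorted[12] = spaghettieffort$
  sorted[13] = t$spaghettieffor
  sorted[14] = tieffort$spaghet
  sorted[15] = ttieffort$spaghe
sorted[10] = paghettieffort$s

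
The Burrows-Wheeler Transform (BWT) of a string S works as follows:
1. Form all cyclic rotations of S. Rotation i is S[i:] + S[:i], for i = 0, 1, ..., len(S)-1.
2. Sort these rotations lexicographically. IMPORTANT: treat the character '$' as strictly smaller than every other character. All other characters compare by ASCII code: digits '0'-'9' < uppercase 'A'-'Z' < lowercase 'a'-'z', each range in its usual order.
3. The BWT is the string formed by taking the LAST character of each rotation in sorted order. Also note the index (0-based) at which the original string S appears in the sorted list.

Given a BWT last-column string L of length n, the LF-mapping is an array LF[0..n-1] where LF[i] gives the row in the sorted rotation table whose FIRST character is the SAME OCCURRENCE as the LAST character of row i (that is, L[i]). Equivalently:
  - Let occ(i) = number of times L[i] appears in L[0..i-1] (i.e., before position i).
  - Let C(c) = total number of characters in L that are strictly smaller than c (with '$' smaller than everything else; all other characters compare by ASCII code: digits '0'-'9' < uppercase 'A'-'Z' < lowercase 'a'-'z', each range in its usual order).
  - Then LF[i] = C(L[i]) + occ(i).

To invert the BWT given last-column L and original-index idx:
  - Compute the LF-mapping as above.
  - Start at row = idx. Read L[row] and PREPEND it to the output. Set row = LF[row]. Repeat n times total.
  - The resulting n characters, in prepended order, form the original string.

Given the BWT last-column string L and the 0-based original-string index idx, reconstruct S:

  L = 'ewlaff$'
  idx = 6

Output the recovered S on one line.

LF mapping: 2 6 5 1 3 4 0
Walk LF starting at row 6, prepending L[row]:
  step 1: row=6, L[6]='$', prepend. Next row=LF[6]=0
  step 2: row=0, L[0]='e', prepend. Next row=LF[0]=2
  step 3: row=2, L[2]='l', prepend. Next row=LF[2]=5
  step 4: row=5, L[5]='f', prepend. Next row=LF[5]=4
  step 5: row=4, L[4]='f', prepend. Next row=LF[4]=3
  step 6: row=3, L[3]='a', prepend. Next row=LF[3]=1
  step 7: row=1, L[1]='w', prepend. Next row=LF[1]=6
Reversed output: waffle$

Answer: waffle$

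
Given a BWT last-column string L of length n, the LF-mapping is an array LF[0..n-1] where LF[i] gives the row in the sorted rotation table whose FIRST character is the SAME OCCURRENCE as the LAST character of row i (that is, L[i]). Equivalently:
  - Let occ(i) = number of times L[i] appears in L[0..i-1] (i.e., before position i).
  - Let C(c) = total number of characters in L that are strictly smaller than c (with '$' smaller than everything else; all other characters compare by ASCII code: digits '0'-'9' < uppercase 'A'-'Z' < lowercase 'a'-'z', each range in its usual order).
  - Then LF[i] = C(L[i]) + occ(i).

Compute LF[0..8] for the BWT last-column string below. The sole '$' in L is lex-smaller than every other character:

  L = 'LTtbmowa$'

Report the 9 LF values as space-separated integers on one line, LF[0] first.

Answer: 1 2 7 4 5 6 8 3 0

Derivation:
Char counts: '$':1, 'L':1, 'T':1, 'a':1, 'b':1, 'm':1, 'o':1, 't':1, 'w':1
C (first-col start): C('$')=0, C('L')=1, C('T')=2, C('a')=3, C('b')=4, C('m')=5, C('o')=6, C('t')=7, C('w')=8
L[0]='L': occ=0, LF[0]=C('L')+0=1+0=1
L[1]='T': occ=0, LF[1]=C('T')+0=2+0=2
L[2]='t': occ=0, LF[2]=C('t')+0=7+0=7
L[3]='b': occ=0, LF[3]=C('b')+0=4+0=4
L[4]='m': occ=0, LF[4]=C('m')+0=5+0=5
L[5]='o': occ=0, LF[5]=C('o')+0=6+0=6
L[6]='w': occ=0, LF[6]=C('w')+0=8+0=8
L[7]='a': occ=0, LF[7]=C('a')+0=3+0=3
L[8]='$': occ=0, LF[8]=C('$')+0=0+0=0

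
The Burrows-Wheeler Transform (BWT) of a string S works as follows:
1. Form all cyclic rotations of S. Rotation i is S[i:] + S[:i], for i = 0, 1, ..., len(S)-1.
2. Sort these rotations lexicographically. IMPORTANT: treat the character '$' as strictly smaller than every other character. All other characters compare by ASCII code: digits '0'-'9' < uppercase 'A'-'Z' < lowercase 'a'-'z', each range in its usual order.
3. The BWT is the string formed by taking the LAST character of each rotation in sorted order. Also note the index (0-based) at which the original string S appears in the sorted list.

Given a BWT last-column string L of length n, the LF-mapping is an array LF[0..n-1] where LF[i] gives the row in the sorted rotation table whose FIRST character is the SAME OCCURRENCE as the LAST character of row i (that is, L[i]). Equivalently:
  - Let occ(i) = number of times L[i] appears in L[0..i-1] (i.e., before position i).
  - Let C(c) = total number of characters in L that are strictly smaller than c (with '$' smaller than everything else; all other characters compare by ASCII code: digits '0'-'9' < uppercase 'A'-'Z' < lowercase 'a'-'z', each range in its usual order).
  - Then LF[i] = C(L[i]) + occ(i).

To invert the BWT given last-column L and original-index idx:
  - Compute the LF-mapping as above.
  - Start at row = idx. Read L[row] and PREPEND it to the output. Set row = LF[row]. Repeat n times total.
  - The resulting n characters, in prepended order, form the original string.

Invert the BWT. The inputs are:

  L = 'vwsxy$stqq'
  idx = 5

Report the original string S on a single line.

LF mapping: 6 7 3 8 9 0 4 5 1 2
Walk LF starting at row 5, prepending L[row]:
  step 1: row=5, L[5]='$', prepend. Next row=LF[5]=0
  step 2: row=0, L[0]='v', prepend. Next row=LF[0]=6
  step 3: row=6, L[6]='s', prepend. Next row=LF[6]=4
  step 4: row=4, L[4]='y', prepend. Next row=LF[4]=9
  step 5: row=9, L[9]='q', prepend. Next row=LF[9]=2
  step 6: row=2, L[2]='s', prepend. Next row=LF[2]=3
  step 7: row=3, L[3]='x', prepend. Next row=LF[3]=8
  step 8: row=8, L[8]='q', prepend. Next row=LF[8]=1
  step 9: row=1, L[1]='w', prepend. Next row=LF[1]=7
  step 10: row=7, L[7]='t', prepend. Next row=LF[7]=5
Reversed output: twqxsqysv$

Answer: twqxsqysv$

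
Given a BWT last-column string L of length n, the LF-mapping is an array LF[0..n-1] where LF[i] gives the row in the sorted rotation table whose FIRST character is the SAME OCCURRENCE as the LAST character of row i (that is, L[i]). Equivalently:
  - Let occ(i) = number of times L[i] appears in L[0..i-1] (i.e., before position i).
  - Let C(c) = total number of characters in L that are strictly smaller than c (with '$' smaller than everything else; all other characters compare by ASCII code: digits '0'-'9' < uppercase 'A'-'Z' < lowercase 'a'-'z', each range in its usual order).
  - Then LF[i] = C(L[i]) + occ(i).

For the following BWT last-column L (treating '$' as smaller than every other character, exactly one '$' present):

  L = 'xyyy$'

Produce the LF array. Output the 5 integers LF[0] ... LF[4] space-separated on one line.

Answer: 1 2 3 4 0

Derivation:
Char counts: '$':1, 'x':1, 'y':3
C (first-col start): C('$')=0, C('x')=1, C('y')=2
L[0]='x': occ=0, LF[0]=C('x')+0=1+0=1
L[1]='y': occ=0, LF[1]=C('y')+0=2+0=2
L[2]='y': occ=1, LF[2]=C('y')+1=2+1=3
L[3]='y': occ=2, LF[3]=C('y')+2=2+2=4
L[4]='$': occ=0, LF[4]=C('$')+0=0+0=0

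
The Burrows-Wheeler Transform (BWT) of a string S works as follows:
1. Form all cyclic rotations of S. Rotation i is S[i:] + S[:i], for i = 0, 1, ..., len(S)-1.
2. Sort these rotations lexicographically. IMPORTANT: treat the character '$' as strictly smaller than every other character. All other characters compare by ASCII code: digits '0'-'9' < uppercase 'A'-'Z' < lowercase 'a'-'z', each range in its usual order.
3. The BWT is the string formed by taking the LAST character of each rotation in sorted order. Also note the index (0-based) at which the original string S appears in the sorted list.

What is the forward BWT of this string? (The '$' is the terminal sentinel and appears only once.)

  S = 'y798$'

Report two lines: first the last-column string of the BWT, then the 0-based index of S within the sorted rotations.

All 5 rotations (rotation i = S[i:]+S[:i]):
  rot[0] = y798$
  rot[1] = 798$y
  rot[2] = 98$y7
  rot[3] = 8$y79
  rot[4] = $y798
Sorted (with $ < everything):
  sorted[0] = $y798  (last char: '8')
  sorted[1] = 798$y  (last char: 'y')
  sorted[2] = 8$y79  (last char: '9')
  sorted[3] = 98$y7  (last char: '7')
  sorted[4] = y798$  (last char: '$')
Last column: 8y97$
Original string S is at sorted index 4

Answer: 8y97$
4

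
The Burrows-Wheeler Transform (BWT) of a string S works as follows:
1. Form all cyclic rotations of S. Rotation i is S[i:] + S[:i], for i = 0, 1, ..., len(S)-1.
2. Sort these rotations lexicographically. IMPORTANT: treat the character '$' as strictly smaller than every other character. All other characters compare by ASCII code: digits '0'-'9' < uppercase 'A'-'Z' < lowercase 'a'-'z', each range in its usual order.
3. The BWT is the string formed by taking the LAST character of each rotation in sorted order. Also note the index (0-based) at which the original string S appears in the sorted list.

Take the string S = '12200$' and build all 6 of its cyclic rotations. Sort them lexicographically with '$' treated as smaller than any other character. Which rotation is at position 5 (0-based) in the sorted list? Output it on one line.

All 6 rotations (rotation i = S[i:]+S[:i]):
  rot[0] = 12200$
  rot[1] = 2200$1
  rot[2] = 200$12
  rot[3] = 00$122
  rot[4] = 0$1220
  rot[5] = $12200
Sorted (with $ < everything):
  sorted[0] = $12200
  sorted[1] = 0$1220
  sorted[2] = 00$122
  sorted[3] = 12200$
  sorted[4] = 200$12
  sorted[5] = 2200$1
sorted[5] = 2200$1

Answer: 2200$1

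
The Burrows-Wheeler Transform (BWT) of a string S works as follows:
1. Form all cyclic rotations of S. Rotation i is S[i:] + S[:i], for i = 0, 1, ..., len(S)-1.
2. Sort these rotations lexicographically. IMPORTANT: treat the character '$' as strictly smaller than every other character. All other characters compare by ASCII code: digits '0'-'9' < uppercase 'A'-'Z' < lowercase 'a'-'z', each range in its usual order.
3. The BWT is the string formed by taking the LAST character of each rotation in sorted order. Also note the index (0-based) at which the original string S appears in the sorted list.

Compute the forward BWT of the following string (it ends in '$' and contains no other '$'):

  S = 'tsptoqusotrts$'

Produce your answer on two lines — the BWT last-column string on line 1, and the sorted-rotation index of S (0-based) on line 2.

Answer: stssottutpor$q
12

Derivation:
All 14 rotations (rotation i = S[i:]+S[:i]):
  rot[0] = tsptoqusotrts$
  rot[1] = sptoqusotrts$t
  rot[2] = ptoqusotrts$ts
  rot[3] = toqusotrts$tsp
  rot[4] = oqusotrts$tspt
  rot[5] = qusotrts$tspto
  rot[6] = usotrts$tsptoq
  rot[7] = sotrts$tsptoqu
  rot[8] = otrts$tsptoqus
  rot[9] = trts$tsptoquso
  rot[10] = rts$tsptoqusot
  rot[11] = ts$tsptoqusotr
  rot[12] = s$tsptoqusotrt
  rot[13] = $tsptoqusotrts
Sorted (with $ < everything):
  sorted[0] = $tsptoqusotrts  (last char: 's')
  sorted[1] = oqusotrts$tspt  (last char: 't')
  sorted[2] = otrts$tsptoqus  (last char: 's')
  sorted[3] = ptoqusotrts$ts  (last char: 's')
  sorted[4] = qusotrts$tspto  (last char: 'o')
  sorted[5] = rts$tsptoqusot  (last char: 't')
  sorted[6] = s$tsptoqusotrt  (last char: 't')
  sorted[7] = sotrts$tsptoqu  (last char: 'u')
  sorted[8] = sptoqusotrts$t  (last char: 't')
  sorted[9] = toqusotrts$tsp  (last char: 'p')
  sorted[10] = trts$tsptoquso  (last char: 'o')
  sorted[11] = ts$tsptoqusotr  (last char: 'r')
  sorted[12] = tsptoqusotrts$  (last char: '$')
  sorted[13] = usotrts$tsptoq  (last char: 'q')
Last column: stssottutpor$q
Original string S is at sorted index 12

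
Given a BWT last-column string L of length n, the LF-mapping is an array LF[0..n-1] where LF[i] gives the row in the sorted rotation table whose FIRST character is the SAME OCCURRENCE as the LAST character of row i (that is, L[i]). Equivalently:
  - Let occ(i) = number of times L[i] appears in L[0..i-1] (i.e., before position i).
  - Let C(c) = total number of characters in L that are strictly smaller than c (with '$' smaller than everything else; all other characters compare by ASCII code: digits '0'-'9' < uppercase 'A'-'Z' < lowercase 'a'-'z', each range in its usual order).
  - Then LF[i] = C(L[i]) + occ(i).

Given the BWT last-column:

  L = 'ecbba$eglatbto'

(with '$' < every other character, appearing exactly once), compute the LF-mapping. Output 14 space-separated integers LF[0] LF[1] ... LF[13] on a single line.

Answer: 7 6 3 4 1 0 8 9 10 2 12 5 13 11

Derivation:
Char counts: '$':1, 'a':2, 'b':3, 'c':1, 'e':2, 'g':1, 'l':1, 'o':1, 't':2
C (first-col start): C('$')=0, C('a')=1, C('b')=3, C('c')=6, C('e')=7, C('g')=9, C('l')=10, C('o')=11, C('t')=12
L[0]='e': occ=0, LF[0]=C('e')+0=7+0=7
L[1]='c': occ=0, LF[1]=C('c')+0=6+0=6
L[2]='b': occ=0, LF[2]=C('b')+0=3+0=3
L[3]='b': occ=1, LF[3]=C('b')+1=3+1=4
L[4]='a': occ=0, LF[4]=C('a')+0=1+0=1
L[5]='$': occ=0, LF[5]=C('$')+0=0+0=0
L[6]='e': occ=1, LF[6]=C('e')+1=7+1=8
L[7]='g': occ=0, LF[7]=C('g')+0=9+0=9
L[8]='l': occ=0, LF[8]=C('l')+0=10+0=10
L[9]='a': occ=1, LF[9]=C('a')+1=1+1=2
L[10]='t': occ=0, LF[10]=C('t')+0=12+0=12
L[11]='b': occ=2, LF[11]=C('b')+2=3+2=5
L[12]='t': occ=1, LF[12]=C('t')+1=12+1=13
L[13]='o': occ=0, LF[13]=C('o')+0=11+0=11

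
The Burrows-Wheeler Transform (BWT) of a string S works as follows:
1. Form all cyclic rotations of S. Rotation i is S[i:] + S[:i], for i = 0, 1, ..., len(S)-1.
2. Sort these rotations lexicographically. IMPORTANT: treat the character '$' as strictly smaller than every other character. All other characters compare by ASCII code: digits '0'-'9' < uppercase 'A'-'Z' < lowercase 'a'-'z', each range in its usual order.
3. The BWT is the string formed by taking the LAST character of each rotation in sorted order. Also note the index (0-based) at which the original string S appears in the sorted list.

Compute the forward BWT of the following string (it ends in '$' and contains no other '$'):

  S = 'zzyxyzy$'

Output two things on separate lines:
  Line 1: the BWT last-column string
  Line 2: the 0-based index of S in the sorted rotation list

All 8 rotations (rotation i = S[i:]+S[:i]):
  rot[0] = zzyxyzy$
  rot[1] = zyxyzy$z
  rot[2] = yxyzy$zz
  rot[3] = xyzy$zzy
  rot[4] = yzy$zzyx
  rot[5] = zy$zzyxy
  rot[6] = y$zzyxyz
  rot[7] = $zzyxyzy
Sorted (with $ < everything):
  sorted[0] = $zzyxyzy  (last char: 'y')
  sorted[1] = xyzy$zzy  (last char: 'y')
  sorted[2] = y$zzyxyz  (last char: 'z')
  sorted[3] = yxyzy$zz  (last char: 'z')
  sorted[4] = yzy$zzyx  (last char: 'x')
  sorted[5] = zy$zzyxy  (last char: 'y')
  sorted[6] = zyxyzy$z  (last char: 'z')
  sorted[7] = zzyxyzy$  (last char: '$')
Last column: yyzzxyz$
Original string S is at sorted index 7

Answer: yyzzxyz$
7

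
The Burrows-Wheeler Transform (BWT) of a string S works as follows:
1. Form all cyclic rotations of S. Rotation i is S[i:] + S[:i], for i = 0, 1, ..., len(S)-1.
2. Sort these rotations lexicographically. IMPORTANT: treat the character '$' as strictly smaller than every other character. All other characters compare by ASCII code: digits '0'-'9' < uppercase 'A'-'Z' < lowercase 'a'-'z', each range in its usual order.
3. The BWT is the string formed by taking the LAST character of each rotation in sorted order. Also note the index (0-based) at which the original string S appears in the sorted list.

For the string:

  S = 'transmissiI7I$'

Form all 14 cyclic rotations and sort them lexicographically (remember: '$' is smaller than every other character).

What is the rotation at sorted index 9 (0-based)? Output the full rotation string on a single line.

Answer: ransmissiI7I$t

Derivation:
All 14 rotations (rotation i = S[i:]+S[:i]):
  rot[0] = transmissiI7I$
  rot[1] = ransmissiI7I$t
  rot[2] = ansmissiI7I$tr
  rot[3] = nsmissiI7I$tra
  rot[4] = smissiI7I$tran
  rot[5] = missiI7I$trans
  rot[6] = issiI7I$transm
  rot[7] = ssiI7I$transmi
  rot[8] = siI7I$transmis
  rot[9] = iI7I$transmiss
  rot[10] = I7I$transmissi
  rot[11] = 7I$transmissiI
  rot[12] = I$transmissiI7
  rot[13] = $transmissiI7I
Sorted (with $ < everything):
  sorted[0] = $transmissiI7I
  sorted[1] = 7I$transmissiI
  sorted[2] = I$transmissiI7
  sorted[3] = I7I$transmissi
  sorted[4] = ansmissiI7I$tr
  sorted[5] = iI7I$transmiss
  sorted[6] = issiI7I$transm
  sorted[7] = missiI7I$trans
  sorted[8] = nsmissiI7I$tra
  sorted[9] = ransmissiI7I$t
  sorted[10] = siI7I$transmis
  sorted[11] = smissiI7I$tran
  sorted[12] = ssiI7I$transmi
  sorted[13] = transmissiI7I$
sorted[9] = ransmissiI7I$t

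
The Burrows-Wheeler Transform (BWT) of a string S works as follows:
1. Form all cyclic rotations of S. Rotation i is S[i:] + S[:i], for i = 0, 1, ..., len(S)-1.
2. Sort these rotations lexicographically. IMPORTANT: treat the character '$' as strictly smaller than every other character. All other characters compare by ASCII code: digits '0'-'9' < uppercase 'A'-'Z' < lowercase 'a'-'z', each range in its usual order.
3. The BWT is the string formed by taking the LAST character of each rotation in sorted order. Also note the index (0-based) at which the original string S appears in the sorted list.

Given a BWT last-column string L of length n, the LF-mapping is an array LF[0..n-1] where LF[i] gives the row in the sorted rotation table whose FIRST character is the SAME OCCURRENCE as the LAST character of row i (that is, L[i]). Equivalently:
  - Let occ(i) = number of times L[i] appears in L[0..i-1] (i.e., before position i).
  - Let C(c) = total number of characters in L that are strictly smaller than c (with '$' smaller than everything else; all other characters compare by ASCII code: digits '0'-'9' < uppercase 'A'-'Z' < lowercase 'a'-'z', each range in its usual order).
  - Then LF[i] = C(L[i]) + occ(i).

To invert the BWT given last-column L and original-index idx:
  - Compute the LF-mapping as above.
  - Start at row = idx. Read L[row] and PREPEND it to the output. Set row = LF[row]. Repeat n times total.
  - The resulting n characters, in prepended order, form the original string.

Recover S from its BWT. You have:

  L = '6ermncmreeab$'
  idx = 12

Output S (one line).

Answer: remembrance6$

Derivation:
LF mapping: 1 5 11 8 10 4 9 12 6 7 2 3 0
Walk LF starting at row 12, prepending L[row]:
  step 1: row=12, L[12]='$', prepend. Next row=LF[12]=0
  step 2: row=0, L[0]='6', prepend. Next row=LF[0]=1
  step 3: row=1, L[1]='e', prepend. Next row=LF[1]=5
  step 4: row=5, L[5]='c', prepend. Next row=LF[5]=4
  step 5: row=4, L[4]='n', prepend. Next row=LF[4]=10
  step 6: row=10, L[10]='a', prepend. Next row=LF[10]=2
  step 7: row=2, L[2]='r', prepend. Next row=LF[2]=11
  step 8: row=11, L[11]='b', prepend. Next row=LF[11]=3
  step 9: row=3, L[3]='m', prepend. Next row=LF[3]=8
  step 10: row=8, L[8]='e', prepend. Next row=LF[8]=6
  step 11: row=6, L[6]='m', prepend. Next row=LF[6]=9
  step 12: row=9, L[9]='e', prepend. Next row=LF[9]=7
  step 13: row=7, L[7]='r', prepend. Next row=LF[7]=12
Reversed output: remembrance6$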